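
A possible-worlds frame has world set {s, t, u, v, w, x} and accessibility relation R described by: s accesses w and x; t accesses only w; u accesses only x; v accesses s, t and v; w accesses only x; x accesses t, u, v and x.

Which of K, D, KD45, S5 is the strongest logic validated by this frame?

Serial (axiom D): yes — every world has a successor (e.g. s R w).
Euclidean (axiom 5): no — s R x and s R w, but not x R w.
Transitive (axiom 4): no — s R x and x R t, but not s R t.
Reflexive (axiom T): no — s is not related to itself.
So F validates K, D; KD45 would additionally require R to be Euclidean and transitive. The strongest is D.

D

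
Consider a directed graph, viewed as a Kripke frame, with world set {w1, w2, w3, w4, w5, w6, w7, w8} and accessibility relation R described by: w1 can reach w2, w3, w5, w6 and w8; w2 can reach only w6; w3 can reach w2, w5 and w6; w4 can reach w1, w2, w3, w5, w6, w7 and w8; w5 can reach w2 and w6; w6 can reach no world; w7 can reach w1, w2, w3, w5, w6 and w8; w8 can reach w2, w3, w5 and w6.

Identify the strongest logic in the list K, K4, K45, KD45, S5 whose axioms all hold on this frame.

Transitive (axiom 4): yes — every two-step R-path is closed by a direct edge.
Euclidean (axiom 5): no — w1 R w2 and w1 R w3, but not w2 R w3.
Serial (axiom D): no — w6 has no R-successor.
Reflexive (axiom T): no — w1 is not related to itself.
So F validates K, K4; K45 would additionally require R to be Euclidean. The strongest is K4.

K4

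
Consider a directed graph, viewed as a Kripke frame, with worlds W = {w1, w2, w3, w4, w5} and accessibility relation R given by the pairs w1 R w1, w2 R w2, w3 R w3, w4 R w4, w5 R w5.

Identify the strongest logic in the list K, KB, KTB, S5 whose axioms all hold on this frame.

Symmetric (axiom B): yes — every pair in R has its reverse in R.
Reflexive (axiom T): yes — every world is R-related to itself.
Euclidean (axiom 5): yes — any two successors of a common world are R-related.
So F validates K, KB, KTB, S5. The strongest is S5.

S5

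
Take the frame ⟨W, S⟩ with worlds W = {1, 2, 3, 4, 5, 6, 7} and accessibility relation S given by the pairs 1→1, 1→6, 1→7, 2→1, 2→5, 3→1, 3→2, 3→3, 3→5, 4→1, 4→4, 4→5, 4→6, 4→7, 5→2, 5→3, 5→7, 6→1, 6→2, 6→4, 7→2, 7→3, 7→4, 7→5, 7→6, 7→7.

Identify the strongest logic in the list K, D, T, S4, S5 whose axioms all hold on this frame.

D

Serial (axiom D): yes — every world has a successor (e.g. 1 S 1).
Reflexive (axiom T): no — 2 is not related to itself.
Transitive (axiom 4): no — 1 S 6 and 6 S 2, but not 1 S 2.
Euclidean (axiom 5): no — 1 S 6 and 1 S 7, but not 6 S 7.
So F validates K, D; T would additionally require S to be reflexive. The strongest is D.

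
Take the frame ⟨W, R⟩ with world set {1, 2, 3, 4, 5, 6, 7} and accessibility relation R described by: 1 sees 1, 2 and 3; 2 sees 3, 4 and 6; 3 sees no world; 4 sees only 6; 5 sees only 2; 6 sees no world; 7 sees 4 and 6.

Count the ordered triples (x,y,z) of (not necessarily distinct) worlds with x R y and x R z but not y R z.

Enumerating: (1,2,1), (1,2,2), (1,3,1), (1,3,2), (1,3,3), (2,3,3), (2,3,4), (2,3,6), (2,4,3), (2,4,4), (2,6,3), (2,6,4), (2,6,6), (4,6,6), (5,2,2), (7,4,4), (7,6,4), (7,6,6).

18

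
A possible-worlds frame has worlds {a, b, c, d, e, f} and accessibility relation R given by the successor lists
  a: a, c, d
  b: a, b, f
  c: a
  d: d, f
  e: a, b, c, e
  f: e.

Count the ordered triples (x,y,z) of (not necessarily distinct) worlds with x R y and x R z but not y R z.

18

Enumerating: (a,c,c), (a,c,d), (a,d,a), (a,d,c), (b,a,b), (b,a,f), (b,f,a), (b,f,b), (b,f,f), (d,f,d), (d,f,f), (e,a,b), (e,a,e), (e,b,c), (e,b,e), (e,c,b), (e,c,c), (e,c,e).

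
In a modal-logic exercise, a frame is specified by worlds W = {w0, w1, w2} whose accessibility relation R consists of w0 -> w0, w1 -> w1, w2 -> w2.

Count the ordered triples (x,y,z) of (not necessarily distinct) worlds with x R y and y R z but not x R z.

0

R is transitive; there are no such tuples.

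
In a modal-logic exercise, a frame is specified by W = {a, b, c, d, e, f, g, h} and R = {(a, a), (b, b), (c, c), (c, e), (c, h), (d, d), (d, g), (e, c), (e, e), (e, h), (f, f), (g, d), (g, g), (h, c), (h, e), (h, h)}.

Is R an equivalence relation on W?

Reflexive: yes — every world is R-related to itself.
Symmetric: yes — every pair in R has its reverse in R.
Transitive: yes — every two-step R-path is closed by a direct edge.
So R is an equivalence relation.

Yes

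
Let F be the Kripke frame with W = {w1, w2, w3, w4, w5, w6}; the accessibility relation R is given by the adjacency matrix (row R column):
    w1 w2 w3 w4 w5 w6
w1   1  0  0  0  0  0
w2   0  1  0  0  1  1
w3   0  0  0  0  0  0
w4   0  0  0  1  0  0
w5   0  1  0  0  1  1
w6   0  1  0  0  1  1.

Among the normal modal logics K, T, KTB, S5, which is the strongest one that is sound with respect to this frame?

Reflexive (axiom T): no — w3 is not related to itself.
Symmetric (axiom B): yes — every pair in R has its reverse in R.
Euclidean (axiom 5): yes — any two successors of a common world are R-related.
So F validates K; T would additionally require R to be reflexive. The strongest is K.

K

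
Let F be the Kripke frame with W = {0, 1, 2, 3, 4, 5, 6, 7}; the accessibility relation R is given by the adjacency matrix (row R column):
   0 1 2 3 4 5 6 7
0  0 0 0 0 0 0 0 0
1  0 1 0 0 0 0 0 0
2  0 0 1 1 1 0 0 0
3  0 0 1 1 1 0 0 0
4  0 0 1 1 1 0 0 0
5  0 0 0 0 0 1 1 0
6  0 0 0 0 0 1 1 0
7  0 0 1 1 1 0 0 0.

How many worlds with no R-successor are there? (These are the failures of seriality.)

Enumerating: 0.

1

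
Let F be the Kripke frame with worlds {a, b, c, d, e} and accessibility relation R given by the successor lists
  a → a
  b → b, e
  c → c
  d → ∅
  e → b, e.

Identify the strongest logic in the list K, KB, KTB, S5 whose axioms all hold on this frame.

Symmetric (axiom B): yes — every pair in R has its reverse in R.
Reflexive (axiom T): no — d is not related to itself.
Euclidean (axiom 5): yes — any two successors of a common world are R-related.
So F validates K, KB; KTB would additionally require R to be reflexive. The strongest is KB.

KB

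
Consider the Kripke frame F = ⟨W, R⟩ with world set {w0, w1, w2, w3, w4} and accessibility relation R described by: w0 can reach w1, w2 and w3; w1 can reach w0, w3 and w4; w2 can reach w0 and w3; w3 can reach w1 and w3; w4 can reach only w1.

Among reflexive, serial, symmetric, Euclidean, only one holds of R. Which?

Reflexive: no — w0 is not related to itself.
Serial: yes — every world has a successor (e.g. w0 R w1).
Symmetric: no — w0 R w3 but not w3 R w0.
Euclidean: no — w0 R w1 and w0 R w2, but not w1 R w2.
Only serial holds.

serial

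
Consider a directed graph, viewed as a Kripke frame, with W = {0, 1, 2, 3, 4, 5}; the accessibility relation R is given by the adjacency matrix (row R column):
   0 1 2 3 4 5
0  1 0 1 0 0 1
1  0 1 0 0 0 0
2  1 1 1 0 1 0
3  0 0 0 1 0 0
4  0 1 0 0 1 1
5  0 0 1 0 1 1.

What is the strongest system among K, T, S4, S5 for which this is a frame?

T

Reflexive (axiom T): yes — every world is R-related to itself.
Transitive (axiom 4): no — 0 R 2 and 2 R 1, but not 0 R 1.
Euclidean (axiom 5): no — 0 R 2 and 0 R 5, but not 2 R 5.
So F validates K, T; S4 would additionally require R to be transitive. The strongest is T.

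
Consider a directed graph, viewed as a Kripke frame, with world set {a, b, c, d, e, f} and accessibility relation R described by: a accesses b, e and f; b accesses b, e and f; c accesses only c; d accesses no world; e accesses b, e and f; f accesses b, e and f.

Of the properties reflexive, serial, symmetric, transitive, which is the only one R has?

transitive

Reflexive: no — a is not related to itself.
Serial: no — d has no R-successor.
Symmetric: no — a R b but not b R a.
Transitive: yes — every two-step R-path is closed by a direct edge.
Only transitive holds.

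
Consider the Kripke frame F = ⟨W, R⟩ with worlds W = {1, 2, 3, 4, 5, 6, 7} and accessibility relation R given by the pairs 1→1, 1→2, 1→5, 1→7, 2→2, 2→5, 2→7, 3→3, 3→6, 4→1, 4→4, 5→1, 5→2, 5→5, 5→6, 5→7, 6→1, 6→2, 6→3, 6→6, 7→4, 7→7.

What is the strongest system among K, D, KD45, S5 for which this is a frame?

D

Serial (axiom D): yes — every world has a successor (e.g. 1 R 1).
Euclidean (axiom 5): no — 1 R 7 and 1 R 2, but not 7 R 2.
Transitive (axiom 4): no — 1 R 5 and 5 R 6, but not 1 R 6.
Reflexive (axiom T): yes — every world is R-related to itself.
So F validates K, D; KD45 would additionally require R to be Euclidean and transitive. The strongest is D.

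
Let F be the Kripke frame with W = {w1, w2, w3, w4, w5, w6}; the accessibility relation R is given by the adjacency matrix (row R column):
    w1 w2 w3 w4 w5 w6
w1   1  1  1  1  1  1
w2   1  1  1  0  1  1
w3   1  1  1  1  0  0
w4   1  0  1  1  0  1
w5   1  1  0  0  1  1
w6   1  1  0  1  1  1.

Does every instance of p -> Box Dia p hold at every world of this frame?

Yes

The schema B characterises exactly the symmetric frames.
Symmetric: yes — every pair in R has its reverse in R.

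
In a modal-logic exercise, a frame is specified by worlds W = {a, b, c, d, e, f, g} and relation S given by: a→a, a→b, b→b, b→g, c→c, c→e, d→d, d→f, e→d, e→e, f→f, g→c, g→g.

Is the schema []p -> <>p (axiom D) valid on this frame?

Yes

The schema D characterises exactly the serial frames.
Serial: yes — every world has a successor (e.g. a S a).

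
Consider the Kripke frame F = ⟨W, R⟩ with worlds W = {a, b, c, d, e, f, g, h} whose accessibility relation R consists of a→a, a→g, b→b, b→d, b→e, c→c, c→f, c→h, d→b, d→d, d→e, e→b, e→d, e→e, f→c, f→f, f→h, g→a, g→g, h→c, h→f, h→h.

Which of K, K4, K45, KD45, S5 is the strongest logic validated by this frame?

Transitive (axiom 4): yes — every two-step R-path is closed by a direct edge.
Euclidean (axiom 5): yes — any two successors of a common world are R-related.
Serial (axiom D): yes — every world has a successor (e.g. a R a).
Reflexive (axiom T): yes — every world is R-related to itself.
So F validates K, K4, K45, KD45, S5. The strongest is S5.

S5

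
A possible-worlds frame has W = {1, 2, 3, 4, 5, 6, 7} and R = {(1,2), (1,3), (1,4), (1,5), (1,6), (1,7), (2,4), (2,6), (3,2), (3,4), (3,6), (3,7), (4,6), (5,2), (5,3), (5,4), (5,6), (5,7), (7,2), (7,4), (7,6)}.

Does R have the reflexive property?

Reflexive: no — 1 is not related to itself.

No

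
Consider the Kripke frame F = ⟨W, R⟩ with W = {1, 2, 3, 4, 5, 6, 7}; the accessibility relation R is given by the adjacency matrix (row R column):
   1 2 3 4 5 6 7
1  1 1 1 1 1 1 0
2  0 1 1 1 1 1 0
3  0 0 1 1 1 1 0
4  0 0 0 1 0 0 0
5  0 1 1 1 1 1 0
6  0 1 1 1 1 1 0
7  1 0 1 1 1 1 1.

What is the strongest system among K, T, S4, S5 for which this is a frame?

T

Reflexive (axiom T): yes — every world is R-related to itself.
Transitive (axiom 4): no — 3 R 5 and 5 R 2, but not 3 R 2.
Euclidean (axiom 5): no — 1 R 3 and 1 R 2, but not 3 R 2.
So F validates K, T; S4 would additionally require R to be transitive. The strongest is T.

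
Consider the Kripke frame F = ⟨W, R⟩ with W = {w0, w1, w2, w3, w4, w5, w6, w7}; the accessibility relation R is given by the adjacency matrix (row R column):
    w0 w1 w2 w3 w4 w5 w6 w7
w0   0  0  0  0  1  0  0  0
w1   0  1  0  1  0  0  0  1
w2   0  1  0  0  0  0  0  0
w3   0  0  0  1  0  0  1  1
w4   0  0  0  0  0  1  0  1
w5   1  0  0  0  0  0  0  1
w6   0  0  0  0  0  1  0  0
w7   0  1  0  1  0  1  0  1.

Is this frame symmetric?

No

Symmetric: no — w0 R w4 but not w4 R w0.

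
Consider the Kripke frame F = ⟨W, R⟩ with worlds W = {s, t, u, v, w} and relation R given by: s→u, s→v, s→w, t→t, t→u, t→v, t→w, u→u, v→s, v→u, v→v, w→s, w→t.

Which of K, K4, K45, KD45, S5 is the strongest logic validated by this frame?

K

Transitive (axiom 4): no — s R w and w R t, but not s R t.
Euclidean (axiom 5): no — s R u and s R v, but not u R v.
Serial (axiom D): yes — every world has a successor (e.g. s R u).
Reflexive (axiom T): no — s is not related to itself.
So F validates K; K4 would additionally require R to be transitive. The strongest is K.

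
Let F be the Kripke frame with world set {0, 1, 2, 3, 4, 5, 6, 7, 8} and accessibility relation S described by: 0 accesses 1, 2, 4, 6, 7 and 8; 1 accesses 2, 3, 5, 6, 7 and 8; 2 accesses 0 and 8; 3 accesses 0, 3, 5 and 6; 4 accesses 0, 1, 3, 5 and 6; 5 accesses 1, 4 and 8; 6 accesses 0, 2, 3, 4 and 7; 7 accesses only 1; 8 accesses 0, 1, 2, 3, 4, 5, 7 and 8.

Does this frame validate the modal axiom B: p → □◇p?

No

By correspondence theory, B is valid on a frame iff S is symmetric.
Symmetric: no — 0 S 1 but not 1 S 0.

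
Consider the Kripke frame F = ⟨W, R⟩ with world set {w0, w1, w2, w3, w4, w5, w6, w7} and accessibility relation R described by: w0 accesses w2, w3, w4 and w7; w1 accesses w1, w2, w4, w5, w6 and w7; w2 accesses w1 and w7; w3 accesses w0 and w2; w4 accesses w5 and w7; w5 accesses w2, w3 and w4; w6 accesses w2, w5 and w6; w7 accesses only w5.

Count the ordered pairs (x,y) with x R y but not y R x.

Enumerating: (w0,w2), (w0,w4), (w0,w7), (w1,w4), (w1,w5), (w1,w6), (w1,w7), (w2,w7), (w3,w2), (w4,w7), (w5,w2), (w5,w3), (w6,w2), (w6,w5), (w7,w5).

15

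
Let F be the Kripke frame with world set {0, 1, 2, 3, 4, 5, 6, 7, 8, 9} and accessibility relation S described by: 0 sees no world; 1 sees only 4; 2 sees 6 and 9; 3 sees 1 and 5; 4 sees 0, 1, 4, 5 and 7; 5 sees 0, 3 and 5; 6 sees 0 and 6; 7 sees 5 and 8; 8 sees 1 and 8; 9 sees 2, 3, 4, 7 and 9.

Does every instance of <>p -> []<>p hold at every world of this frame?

Axiom 5 corresponds to the accessibility relation being Euclidean.
Euclidean: no — 2 S 6 and 2 S 9, but not 6 S 9.

No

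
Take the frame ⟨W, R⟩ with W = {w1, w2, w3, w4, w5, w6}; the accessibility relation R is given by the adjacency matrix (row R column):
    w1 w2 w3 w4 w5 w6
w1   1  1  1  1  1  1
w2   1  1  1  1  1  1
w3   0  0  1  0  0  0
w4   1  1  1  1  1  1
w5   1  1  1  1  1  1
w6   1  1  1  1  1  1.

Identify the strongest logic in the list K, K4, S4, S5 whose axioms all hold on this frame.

Transitive (axiom 4): yes — every two-step R-path is closed by a direct edge.
Reflexive (axiom T): yes — every world is R-related to itself.
Euclidean (axiom 5): no — w1 R w3 and w1 R w2, but not w3 R w2.
So F validates K, K4, S4; S5 would additionally require R to be Euclidean. The strongest is S4.

S4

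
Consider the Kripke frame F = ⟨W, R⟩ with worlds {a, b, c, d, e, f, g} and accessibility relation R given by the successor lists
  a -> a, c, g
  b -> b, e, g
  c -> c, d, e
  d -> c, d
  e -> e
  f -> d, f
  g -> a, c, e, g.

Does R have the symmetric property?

No

Symmetric: no — a R c but not c R a.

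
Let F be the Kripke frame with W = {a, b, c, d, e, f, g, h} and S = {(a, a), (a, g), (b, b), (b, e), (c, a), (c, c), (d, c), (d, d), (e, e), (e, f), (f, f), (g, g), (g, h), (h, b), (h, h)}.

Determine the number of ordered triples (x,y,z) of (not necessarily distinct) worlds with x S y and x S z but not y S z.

7

Enumerating: (a,g,a), (b,e,b), (c,a,c), (d,c,d), (e,f,e), (g,h,g), (h,b,h).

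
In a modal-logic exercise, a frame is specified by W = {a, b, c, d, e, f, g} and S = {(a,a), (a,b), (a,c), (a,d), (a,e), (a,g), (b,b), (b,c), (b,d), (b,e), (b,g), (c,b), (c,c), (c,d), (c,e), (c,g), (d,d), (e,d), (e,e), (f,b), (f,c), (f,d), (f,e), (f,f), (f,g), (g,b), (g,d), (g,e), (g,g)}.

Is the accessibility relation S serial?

Serial: yes — every world has a successor (e.g. a S a).

Yes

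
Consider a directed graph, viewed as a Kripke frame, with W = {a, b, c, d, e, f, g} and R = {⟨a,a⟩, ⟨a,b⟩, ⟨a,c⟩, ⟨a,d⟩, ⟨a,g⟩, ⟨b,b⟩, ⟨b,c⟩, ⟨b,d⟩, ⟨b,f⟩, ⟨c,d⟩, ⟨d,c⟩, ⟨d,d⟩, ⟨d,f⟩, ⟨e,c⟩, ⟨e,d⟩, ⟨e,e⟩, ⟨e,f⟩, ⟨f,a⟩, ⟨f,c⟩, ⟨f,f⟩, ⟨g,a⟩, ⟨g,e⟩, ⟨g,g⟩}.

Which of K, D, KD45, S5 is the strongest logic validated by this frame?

D

Serial (axiom D): yes — every world has a successor (e.g. a R a).
Euclidean (axiom 5): no — a R b and a R g, but not b R g.
Transitive (axiom 4): no — a R b and b R f, but not a R f.
Reflexive (axiom T): no — c is not related to itself.
So F validates K, D; KD45 would additionally require R to be Euclidean and transitive. The strongest is D.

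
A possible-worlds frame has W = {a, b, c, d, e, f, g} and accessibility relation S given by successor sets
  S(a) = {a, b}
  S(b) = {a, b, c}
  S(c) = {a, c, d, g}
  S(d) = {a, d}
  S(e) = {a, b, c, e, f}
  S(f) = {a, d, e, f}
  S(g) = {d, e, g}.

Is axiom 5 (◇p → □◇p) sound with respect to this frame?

No

The schema 5 characterises exactly the Euclidean frames.
Euclidean: no — b S a and b S c, but not a S c.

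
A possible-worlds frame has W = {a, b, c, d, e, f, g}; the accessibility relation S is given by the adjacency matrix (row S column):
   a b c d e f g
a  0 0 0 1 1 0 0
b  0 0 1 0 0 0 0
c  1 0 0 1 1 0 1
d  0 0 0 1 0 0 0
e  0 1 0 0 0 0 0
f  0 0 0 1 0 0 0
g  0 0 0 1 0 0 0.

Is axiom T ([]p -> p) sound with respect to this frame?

The schema T characterises exactly the reflexive frames.
Reflexive: no — a is not related to itself.

No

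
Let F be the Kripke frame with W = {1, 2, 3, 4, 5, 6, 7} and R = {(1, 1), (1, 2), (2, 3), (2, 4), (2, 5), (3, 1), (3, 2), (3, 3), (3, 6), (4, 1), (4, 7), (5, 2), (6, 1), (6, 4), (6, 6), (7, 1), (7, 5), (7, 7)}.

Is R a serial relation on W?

Serial: yes — every world has a successor (e.g. 1 R 1).

Yes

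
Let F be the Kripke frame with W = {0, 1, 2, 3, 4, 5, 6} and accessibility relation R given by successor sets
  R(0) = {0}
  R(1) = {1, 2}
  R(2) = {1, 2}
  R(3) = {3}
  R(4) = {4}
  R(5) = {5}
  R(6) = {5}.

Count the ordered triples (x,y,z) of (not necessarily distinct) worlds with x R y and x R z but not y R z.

0

R is Euclidean; there are no such tuples.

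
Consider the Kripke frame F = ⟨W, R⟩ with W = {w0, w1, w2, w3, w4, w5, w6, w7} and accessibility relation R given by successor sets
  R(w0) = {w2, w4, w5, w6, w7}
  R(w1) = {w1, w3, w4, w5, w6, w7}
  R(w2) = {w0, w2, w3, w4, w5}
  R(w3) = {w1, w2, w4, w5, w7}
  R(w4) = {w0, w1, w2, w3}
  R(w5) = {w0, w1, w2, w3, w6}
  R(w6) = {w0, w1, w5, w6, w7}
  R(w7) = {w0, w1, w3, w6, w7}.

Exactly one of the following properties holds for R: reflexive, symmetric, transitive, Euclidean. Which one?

Reflexive: no — w0 is not related to itself.
Symmetric: yes — every pair in R has its reverse in R.
Transitive: no — w0 R w2 and w2 R w3, but not w0 R w3.
Euclidean: no — w0 R w2 and w0 R w6, but not w2 R w6.
Only symmetric holds.

symmetric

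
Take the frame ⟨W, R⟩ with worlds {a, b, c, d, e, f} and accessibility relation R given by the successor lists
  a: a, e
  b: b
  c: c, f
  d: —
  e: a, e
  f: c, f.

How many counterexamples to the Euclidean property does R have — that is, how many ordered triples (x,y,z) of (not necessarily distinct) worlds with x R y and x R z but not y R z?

0

R is Euclidean; there are no such tuples.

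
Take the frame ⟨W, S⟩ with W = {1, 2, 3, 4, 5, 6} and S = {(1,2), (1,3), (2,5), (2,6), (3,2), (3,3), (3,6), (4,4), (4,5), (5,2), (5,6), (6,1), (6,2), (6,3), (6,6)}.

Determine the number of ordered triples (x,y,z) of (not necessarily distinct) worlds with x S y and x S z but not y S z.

Enumerating: (1,2,2), (1,2,3), (2,5,5), (2,6,5), (3,2,2), (3,2,3), (4,5,4), (4,5,5), (5,2,2), (6,1,1), (6,1,6), (6,2,1), (6,2,2), (6,2,3), (6,3,1).

15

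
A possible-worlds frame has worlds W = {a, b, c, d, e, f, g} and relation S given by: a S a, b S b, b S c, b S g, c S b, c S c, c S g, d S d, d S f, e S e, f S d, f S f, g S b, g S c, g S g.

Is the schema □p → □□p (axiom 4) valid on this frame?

Axiom 4 corresponds to the accessibility relation being transitive.
Transitive: yes — every two-step S-path is closed by a direct edge.

Yes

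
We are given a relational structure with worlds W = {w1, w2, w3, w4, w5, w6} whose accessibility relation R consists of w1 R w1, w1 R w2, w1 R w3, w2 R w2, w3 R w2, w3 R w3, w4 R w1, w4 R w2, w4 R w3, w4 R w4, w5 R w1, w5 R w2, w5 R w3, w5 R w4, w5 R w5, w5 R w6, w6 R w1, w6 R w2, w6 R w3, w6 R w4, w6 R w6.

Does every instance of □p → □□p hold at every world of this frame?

Axiom 4 corresponds to the accessibility relation being transitive.
Transitive: yes — every two-step R-path is closed by a direct edge.

Yes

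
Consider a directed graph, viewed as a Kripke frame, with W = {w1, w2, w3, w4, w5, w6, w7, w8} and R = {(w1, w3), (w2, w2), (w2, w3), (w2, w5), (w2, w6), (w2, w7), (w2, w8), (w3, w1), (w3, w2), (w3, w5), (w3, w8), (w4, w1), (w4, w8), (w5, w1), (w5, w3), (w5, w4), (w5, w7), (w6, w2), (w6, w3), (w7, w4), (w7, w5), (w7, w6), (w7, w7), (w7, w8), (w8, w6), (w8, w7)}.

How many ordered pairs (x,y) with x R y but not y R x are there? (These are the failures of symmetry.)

Enumerating: (w2,w5), (w2,w7), (w2,w8), (w3,w8), (w4,w1), (w4,w8), (w5,w1), (w5,w4), (w6,w3), (w7,w4), (w7,w6), (w8,w6).

12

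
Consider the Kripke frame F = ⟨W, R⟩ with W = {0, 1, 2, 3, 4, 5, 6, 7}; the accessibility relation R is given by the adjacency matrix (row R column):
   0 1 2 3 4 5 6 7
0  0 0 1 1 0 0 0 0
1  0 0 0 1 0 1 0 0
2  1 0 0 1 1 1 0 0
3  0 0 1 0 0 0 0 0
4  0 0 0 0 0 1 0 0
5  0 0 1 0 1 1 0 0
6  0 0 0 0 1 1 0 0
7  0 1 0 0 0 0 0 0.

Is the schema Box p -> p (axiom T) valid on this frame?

The schema T characterises exactly the reflexive frames.
Reflexive: no — 0 is not related to itself.

No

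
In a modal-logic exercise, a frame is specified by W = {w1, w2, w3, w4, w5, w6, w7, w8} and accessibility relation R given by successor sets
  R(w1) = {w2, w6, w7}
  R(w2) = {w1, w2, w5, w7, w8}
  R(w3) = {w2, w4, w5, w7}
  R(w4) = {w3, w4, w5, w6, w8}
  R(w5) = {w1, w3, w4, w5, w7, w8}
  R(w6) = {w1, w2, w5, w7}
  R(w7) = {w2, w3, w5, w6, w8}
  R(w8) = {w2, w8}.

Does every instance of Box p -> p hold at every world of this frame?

No

The schema T characterises exactly the reflexive frames.
Reflexive: no — w1 is not related to itself.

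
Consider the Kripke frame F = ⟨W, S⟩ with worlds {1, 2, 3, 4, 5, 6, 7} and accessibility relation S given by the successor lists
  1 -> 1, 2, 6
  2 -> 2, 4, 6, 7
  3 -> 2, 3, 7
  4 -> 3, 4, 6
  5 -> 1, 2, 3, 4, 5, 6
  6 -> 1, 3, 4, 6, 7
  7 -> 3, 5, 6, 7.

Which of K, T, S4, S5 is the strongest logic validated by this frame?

T

Reflexive (axiom T): yes — every world is S-related to itself.
Transitive (axiom 4): no — 1 S 2 and 2 S 4, but not 1 S 4.
Euclidean (axiom 5): no — 1 S 6 and 1 S 2, but not 6 S 2.
So F validates K, T; S4 would additionally require S to be transitive. The strongest is T.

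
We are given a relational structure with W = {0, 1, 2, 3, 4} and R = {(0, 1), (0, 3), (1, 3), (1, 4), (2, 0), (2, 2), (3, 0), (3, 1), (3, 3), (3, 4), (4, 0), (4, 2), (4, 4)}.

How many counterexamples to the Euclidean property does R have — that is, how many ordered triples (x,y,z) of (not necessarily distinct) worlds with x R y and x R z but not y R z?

Enumerating: (0,1,1), (1,4,3), (2,0,0), (2,0,2), (3,0,0), (3,0,4), (3,1,0), (3,1,1), (3,4,1), (3,4,3), (4,0,0), (4,0,2), (4,0,4), (4,2,4).

14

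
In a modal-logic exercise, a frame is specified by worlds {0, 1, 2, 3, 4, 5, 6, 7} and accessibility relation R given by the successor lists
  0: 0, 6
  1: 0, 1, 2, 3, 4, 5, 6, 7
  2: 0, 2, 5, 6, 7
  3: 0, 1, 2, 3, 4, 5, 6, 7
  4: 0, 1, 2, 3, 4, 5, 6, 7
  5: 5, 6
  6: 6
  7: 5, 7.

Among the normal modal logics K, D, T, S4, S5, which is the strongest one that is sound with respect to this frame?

Serial (axiom D): yes — every world has a successor (e.g. 0 R 0).
Reflexive (axiom T): yes — every world is R-related to itself.
Transitive (axiom 4): no — 7 R 5 and 5 R 6, but not 7 R 6.
Euclidean (axiom 5): no — 1 R 0 and 1 R 2, but not 0 R 2.
So F validates K, D, T; S4 would additionally require R to be transitive. The strongest is T.

T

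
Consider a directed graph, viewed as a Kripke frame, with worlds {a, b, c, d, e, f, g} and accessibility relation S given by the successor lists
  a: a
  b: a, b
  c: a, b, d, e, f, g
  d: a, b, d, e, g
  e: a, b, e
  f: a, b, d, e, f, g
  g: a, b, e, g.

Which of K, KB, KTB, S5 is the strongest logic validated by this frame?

Symmetric (axiom B): no — b S a but not a S b.
Reflexive (axiom T): no — c is not related to itself.
Euclidean (axiom 5): no — c S a and c S b, but not a S b.
So F validates K; KB would additionally require S to be symmetric. The strongest is K.

K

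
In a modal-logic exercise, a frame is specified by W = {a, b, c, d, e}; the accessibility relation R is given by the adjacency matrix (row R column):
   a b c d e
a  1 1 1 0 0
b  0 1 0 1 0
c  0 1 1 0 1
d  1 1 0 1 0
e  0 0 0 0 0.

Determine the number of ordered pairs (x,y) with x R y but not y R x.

5

Enumerating: (a,b), (a,c), (c,b), (c,e), (d,a).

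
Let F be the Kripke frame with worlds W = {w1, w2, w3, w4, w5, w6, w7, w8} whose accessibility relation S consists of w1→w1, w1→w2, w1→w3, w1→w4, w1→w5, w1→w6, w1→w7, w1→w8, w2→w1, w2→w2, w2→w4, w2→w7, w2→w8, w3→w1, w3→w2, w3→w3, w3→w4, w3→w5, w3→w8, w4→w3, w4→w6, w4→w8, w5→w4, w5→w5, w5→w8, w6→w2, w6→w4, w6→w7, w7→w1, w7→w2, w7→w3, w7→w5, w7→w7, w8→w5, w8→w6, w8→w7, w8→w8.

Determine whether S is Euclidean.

Euclidean: no — w1 S w2 and w1 S w3, but not w2 S w3.

No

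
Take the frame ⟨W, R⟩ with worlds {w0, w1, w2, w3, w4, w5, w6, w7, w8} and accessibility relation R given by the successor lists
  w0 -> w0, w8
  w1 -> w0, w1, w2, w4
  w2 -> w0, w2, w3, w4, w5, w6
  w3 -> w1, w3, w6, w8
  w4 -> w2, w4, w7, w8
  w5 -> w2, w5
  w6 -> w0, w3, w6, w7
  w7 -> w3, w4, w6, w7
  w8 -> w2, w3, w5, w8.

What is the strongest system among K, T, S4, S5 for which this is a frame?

T

Reflexive (axiom T): yes — every world is R-related to itself.
Transitive (axiom 4): no — w0 R w8 and w8 R w2, but not w0 R w2.
Euclidean (axiom 5): no — w1 R w0 and w1 R w2, but not w0 R w2.
So F validates K, T; S4 would additionally require R to be transitive. The strongest is T.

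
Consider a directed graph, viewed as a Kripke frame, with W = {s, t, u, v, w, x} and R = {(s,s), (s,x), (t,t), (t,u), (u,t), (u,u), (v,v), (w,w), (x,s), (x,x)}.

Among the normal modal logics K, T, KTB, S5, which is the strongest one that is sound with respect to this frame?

S5

Reflexive (axiom T): yes — every world is R-related to itself.
Symmetric (axiom B): yes — every pair in R has its reverse in R.
Euclidean (axiom 5): yes — any two successors of a common world are R-related.
So F validates K, T, KTB, S5. The strongest is S5.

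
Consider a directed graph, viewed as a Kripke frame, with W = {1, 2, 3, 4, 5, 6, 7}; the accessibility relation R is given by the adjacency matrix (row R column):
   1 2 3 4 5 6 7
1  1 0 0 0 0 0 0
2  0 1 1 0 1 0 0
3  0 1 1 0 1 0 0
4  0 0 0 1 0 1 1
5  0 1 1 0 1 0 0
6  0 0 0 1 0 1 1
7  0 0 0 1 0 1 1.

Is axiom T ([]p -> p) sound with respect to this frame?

Yes

The schema T characterises exactly the reflexive frames.
Reflexive: yes — every world is R-related to itself.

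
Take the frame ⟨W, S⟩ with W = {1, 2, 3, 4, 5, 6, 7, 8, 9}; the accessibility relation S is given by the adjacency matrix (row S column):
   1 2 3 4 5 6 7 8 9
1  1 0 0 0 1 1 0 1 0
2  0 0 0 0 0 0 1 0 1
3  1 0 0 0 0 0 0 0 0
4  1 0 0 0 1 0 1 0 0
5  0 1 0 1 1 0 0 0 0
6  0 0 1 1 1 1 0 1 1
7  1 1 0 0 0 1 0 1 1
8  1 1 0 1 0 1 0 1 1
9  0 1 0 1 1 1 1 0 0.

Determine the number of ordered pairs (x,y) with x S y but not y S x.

Enumerating: (1,5), (1,6), (3,1), (4,1), (4,7), (5,2), (6,3), (6,4), (6,5), (7,1), (7,6), (7,8), (8,2), (8,4), (8,9), (9,4), (9,5).

17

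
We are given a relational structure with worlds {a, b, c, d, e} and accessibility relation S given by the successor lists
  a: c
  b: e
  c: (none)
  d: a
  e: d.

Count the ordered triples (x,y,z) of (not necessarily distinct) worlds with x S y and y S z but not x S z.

3

Enumerating: (b,e,d), (d,a,c), (e,d,a).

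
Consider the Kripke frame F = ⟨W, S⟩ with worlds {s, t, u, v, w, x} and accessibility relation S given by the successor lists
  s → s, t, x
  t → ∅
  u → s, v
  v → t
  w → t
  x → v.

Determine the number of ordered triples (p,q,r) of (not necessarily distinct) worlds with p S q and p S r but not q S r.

Enumerating: (s,t,s), (s,t,t), (s,t,x), (s,x,s), (s,x,t), (s,x,x), (u,s,v), (u,v,s), (u,v,v), (v,t,t), (w,t,t), (x,v,v).

12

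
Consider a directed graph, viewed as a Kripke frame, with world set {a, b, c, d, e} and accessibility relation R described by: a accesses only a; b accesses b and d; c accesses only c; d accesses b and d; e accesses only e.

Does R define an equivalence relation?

Reflexive: yes — every world is R-related to itself.
Symmetric: yes — every pair in R has its reverse in R.
Transitive: yes — every two-step R-path is closed by a direct edge.
So R is an equivalence relation.

Yes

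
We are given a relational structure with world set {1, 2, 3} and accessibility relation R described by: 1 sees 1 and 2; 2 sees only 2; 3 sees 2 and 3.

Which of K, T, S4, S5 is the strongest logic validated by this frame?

S4

Reflexive (axiom T): yes — every world is R-related to itself.
Transitive (axiom 4): yes — every two-step R-path is closed by a direct edge.
Euclidean (axiom 5): no — 1 R 2 and 1 R 1, but not 2 R 1.
So F validates K, T, S4; S5 would additionally require R to be Euclidean. The strongest is S4.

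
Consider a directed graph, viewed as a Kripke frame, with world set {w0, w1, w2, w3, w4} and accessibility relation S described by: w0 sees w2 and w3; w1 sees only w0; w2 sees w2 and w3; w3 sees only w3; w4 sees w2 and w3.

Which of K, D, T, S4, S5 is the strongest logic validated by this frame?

Serial (axiom D): yes — every world has a successor (e.g. w0 S w2).
Reflexive (axiom T): no — w0 is not related to itself.
Transitive (axiom 4): no — w1 S w0 and w0 S w2, but not w1 S w2.
Euclidean (axiom 5): no — w0 S w3 and w0 S w2, but not w3 S w2.
So F validates K, D; T would additionally require S to be reflexive. The strongest is D.

D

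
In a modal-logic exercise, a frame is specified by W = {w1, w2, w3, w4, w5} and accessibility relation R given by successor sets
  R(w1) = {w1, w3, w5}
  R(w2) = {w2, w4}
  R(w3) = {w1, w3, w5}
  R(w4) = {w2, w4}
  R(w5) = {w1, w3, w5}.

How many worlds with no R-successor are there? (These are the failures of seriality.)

0

R is serial; there are no such worlds.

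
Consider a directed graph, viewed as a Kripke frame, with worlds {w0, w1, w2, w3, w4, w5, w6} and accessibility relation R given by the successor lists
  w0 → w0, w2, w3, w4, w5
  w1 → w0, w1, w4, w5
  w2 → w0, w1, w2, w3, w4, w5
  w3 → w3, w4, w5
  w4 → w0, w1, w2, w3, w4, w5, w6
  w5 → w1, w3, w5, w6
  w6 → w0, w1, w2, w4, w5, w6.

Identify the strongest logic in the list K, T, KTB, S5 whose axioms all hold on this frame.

T

Reflexive (axiom T): yes — every world is R-related to itself.
Symmetric (axiom B): no — w0 R w3 but not w3 R w0.
Euclidean (axiom 5): no — w0 R w3 and w0 R w2, but not w3 R w2.
So F validates K, T; KTB would additionally require R to be symmetric. The strongest is T.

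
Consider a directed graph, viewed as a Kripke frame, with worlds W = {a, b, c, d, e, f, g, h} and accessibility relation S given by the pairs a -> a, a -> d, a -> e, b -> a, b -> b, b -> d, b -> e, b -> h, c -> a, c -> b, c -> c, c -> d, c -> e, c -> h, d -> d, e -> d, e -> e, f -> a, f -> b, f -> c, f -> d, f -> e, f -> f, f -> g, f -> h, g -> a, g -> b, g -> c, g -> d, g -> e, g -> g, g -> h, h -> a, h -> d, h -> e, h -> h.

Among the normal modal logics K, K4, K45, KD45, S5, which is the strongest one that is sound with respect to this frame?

K4

Transitive (axiom 4): yes — every two-step S-path is closed by a direct edge.
Euclidean (axiom 5): no — a S d and a S e, but not d S e.
Serial (axiom D): yes — every world has a successor (e.g. a S a).
Reflexive (axiom T): yes — every world is S-related to itself.
So F validates K, K4; K45 would additionally require S to be Euclidean. The strongest is K4.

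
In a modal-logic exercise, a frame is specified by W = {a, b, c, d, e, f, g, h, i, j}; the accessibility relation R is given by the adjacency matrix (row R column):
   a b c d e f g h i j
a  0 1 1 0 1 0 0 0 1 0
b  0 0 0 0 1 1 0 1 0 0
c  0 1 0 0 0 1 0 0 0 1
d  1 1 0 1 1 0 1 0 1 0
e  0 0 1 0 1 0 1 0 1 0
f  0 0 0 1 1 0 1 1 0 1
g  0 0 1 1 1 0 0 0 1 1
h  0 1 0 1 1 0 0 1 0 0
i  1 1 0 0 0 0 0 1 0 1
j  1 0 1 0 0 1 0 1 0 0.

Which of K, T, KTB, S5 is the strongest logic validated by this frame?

Reflexive (axiom T): no — a is not related to itself.
Symmetric (axiom B): no — a R b but not b R a.
Euclidean (axiom 5): no — a R b and a R c, but not b R c.
So F validates K; T would additionally require R to be reflexive. The strongest is K.

K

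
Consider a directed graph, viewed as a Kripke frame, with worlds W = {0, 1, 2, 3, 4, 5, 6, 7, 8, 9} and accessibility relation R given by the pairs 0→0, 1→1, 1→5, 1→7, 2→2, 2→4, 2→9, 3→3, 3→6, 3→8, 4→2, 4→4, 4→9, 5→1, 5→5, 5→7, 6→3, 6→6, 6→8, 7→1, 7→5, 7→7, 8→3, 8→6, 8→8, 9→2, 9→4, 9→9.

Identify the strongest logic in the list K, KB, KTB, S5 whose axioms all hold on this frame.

Symmetric (axiom B): yes — every pair in R has its reverse in R.
Reflexive (axiom T): yes — every world is R-related to itself.
Euclidean (axiom 5): yes — any two successors of a common world are R-related.
So F validates K, KB, KTB, S5. The strongest is S5.

S5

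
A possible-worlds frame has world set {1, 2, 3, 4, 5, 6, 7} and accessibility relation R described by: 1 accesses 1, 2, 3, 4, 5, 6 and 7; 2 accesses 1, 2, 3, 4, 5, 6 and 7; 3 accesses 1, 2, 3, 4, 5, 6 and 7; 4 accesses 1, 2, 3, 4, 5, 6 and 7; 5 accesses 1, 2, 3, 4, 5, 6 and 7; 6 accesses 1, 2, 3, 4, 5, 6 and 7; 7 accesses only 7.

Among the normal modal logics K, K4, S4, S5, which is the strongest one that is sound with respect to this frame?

S4

Transitive (axiom 4): yes — every two-step R-path is closed by a direct edge.
Reflexive (axiom T): yes — every world is R-related to itself.
Euclidean (axiom 5): no — 1 R 7 and 1 R 2, but not 7 R 2.
So F validates K, K4, S4; S5 would additionally require R to be Euclidean. The strongest is S4.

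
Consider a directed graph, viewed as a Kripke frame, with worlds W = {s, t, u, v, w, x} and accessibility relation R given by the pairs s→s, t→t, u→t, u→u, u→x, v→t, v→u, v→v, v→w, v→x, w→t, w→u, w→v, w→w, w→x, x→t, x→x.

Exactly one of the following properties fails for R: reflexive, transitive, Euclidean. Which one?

Euclidean

Reflexive: yes — every world is R-related to itself.
Transitive: yes — every two-step R-path is closed by a direct edge.
Euclidean: no — u R t and u R x, but not t R x.
Only Euclidean fails.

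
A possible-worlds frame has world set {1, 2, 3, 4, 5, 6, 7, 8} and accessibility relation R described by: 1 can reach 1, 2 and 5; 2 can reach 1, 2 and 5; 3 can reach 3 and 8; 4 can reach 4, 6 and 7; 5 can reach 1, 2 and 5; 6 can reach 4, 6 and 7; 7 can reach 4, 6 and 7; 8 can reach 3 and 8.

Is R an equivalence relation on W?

Yes

Reflexive: yes — every world is R-related to itself.
Symmetric: yes — every pair in R has its reverse in R.
Transitive: yes — every two-step R-path is closed by a direct edge.
So R is an equivalence relation.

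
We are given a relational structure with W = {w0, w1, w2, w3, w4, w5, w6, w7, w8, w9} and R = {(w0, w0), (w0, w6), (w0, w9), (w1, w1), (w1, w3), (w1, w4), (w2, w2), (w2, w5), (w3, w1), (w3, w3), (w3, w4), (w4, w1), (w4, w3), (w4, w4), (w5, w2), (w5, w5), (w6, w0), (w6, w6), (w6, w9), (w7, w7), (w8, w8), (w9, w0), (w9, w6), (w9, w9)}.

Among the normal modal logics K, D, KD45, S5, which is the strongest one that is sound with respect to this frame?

S5

Serial (axiom D): yes — every world has a successor (e.g. w0 R w0).
Euclidean (axiom 5): yes — any two successors of a common world are R-related.
Transitive (axiom 4): yes — every two-step R-path is closed by a direct edge.
Reflexive (axiom T): yes — every world is R-related to itself.
So F validates K, D, KD45, S5. The strongest is S5.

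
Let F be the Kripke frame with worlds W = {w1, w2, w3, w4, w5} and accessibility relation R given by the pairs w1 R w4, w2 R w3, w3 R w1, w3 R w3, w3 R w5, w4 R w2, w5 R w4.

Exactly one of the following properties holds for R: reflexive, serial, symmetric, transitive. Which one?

serial

Reflexive: no — w1 is not related to itself.
Serial: yes — every world has a successor (e.g. w1 R w4).
Symmetric: no — w1 R w4 but not w4 R w1.
Transitive: no — w1 R w4 and w4 R w2, but not w1 R w2.
Only serial holds.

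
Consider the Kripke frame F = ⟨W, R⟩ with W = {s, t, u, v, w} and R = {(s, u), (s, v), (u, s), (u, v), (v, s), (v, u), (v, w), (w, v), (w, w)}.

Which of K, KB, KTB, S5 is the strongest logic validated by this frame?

KB

Symmetric (axiom B): yes — every pair in R has its reverse in R.
Reflexive (axiom T): no — s is not related to itself.
Euclidean (axiom 5): no — v R s and v R w, but not s R w.
So F validates K, KB; KTB would additionally require R to be reflexive. The strongest is KB.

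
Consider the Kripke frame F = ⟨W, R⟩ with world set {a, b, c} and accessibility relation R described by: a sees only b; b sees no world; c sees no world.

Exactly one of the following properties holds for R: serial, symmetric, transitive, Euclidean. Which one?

transitive

Serial: no — b has no R-successor.
Symmetric: no — a R b but not b R a.
Transitive: yes — every two-step R-path is closed by a direct edge.
Euclidean: no — a R b and a R b, but not b R b.
Only transitive holds.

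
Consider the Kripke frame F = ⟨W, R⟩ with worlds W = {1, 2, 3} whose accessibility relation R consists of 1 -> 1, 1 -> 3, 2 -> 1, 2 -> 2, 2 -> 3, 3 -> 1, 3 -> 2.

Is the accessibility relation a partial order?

Reflexive: no — 3 is not related to itself.
Transitive: no — 1 R 3 and 3 R 2, but not 1 R 2.
Antisymmetric: no — 1 R 3 and 3 R 1 with 1 ≠ 3.
So R is not a partial order.

No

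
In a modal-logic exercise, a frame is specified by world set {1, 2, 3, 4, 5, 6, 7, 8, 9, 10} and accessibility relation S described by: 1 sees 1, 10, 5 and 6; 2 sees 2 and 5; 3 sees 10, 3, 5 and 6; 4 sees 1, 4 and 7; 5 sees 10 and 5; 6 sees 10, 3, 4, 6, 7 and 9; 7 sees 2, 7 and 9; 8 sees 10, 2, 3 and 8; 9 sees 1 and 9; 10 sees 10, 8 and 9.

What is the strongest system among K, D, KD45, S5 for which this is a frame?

Serial (axiom D): yes — every world has a successor (e.g. 1 S 1).
Euclidean (axiom 5): no — 1 S 10 and 1 S 5, but not 10 S 5.
Transitive (axiom 4): no — 1 S 10 and 10 S 8, but not 1 S 8.
Reflexive (axiom T): yes — every world is S-related to itself.
So F validates K, D; KD45 would additionally require S to be Euclidean and transitive. The strongest is D.

D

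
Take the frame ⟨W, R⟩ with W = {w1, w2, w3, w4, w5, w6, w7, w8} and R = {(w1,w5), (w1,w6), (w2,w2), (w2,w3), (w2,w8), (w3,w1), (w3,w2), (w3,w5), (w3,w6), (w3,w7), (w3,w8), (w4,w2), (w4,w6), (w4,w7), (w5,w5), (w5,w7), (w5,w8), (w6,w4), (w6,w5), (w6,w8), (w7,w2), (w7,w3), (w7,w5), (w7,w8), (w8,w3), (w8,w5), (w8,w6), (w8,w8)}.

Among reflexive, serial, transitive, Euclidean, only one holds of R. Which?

serial

Reflexive: no — w1 is not related to itself.
Serial: yes — every world has a successor (e.g. w1 R w5).
Transitive: no — w1 R w5 and w5 R w7, but not w1 R w7.
Euclidean: no — w1 R w5 and w1 R w6, but not w5 R w6.
Only serial holds.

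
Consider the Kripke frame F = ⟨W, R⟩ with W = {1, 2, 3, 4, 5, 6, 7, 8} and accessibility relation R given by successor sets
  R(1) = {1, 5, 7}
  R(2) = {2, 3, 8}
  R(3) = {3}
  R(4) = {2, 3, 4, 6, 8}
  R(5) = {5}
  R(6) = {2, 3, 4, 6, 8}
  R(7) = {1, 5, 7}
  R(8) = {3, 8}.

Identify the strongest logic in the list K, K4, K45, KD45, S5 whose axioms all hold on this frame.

Transitive (axiom 4): yes — every two-step R-path is closed by a direct edge.
Euclidean (axiom 5): no — 1 R 5 and 1 R 7, but not 5 R 7.
Serial (axiom D): yes — every world has a successor (e.g. 1 R 1).
Reflexive (axiom T): yes — every world is R-related to itself.
So F validates K, K4; K45 would additionally require R to be Euclidean. The strongest is K4.

K4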